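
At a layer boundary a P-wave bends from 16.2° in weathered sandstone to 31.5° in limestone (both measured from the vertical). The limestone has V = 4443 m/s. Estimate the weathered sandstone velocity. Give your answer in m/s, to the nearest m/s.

Snell's law: sin 16.2°/V₁ = sin 31.5°/V₂.
V₁ = V₂·sin 16.2°/sin 31.5° = 4443 × 0.5340 = 2372.37 m/s.

2372 m/s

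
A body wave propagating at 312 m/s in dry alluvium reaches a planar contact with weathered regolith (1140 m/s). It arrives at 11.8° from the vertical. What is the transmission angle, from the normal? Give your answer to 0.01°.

48.35°

sin θ₁/V₁ = sin θ₂/V₂ ⇒ sin θ₂ = 1140·sin 11.8°/312 = 1140·0.2045/312 = 0.7472.
θ₂ = sin⁻¹(0.7472) = 48.35° (from vertical).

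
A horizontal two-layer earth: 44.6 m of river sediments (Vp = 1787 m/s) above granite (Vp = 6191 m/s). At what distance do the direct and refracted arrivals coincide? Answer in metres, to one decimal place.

θ_c = arcsin(1787/6191) = 16.78°, so cos θ_c = 0.9574 and tᵢ = 2h cos θ_c/V₁ = 0.0478 s.
At crossover x/V₁ = x/V₂ + tᵢ ⇒ x = tᵢ/(1/V₁ − 1/V₂) = 0.04779/(5.5960e-04 − 1.6152e-04) = 120.06 m.

120.1 m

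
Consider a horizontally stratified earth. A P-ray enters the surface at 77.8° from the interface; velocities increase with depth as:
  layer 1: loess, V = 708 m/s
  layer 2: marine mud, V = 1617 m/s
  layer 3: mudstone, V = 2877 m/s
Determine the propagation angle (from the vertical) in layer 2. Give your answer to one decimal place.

28.9°

From the normal: θ₁ = 90° − 77.8° = 12.2°.
Ray parameter p = sin 12.2° / 708 = 2.9848e-04 s/m.
sin θ_2 = p·V_2 = 2.9848e-04 × 1617 = 0.4826.
θ_2 = 28.86° from the vertical.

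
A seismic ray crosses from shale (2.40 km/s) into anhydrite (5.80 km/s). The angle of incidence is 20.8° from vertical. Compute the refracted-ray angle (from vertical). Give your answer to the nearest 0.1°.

59.1°

sin θ₁/V₁ = sin θ₂/V₂ ⇒ sin θ₂ = 5.80·sin 20.8°/2.40 = 5.80·0.3551/2.40 = 0.8582.
θ₂ = arcsin 0.8582 = 59.11° from the normal.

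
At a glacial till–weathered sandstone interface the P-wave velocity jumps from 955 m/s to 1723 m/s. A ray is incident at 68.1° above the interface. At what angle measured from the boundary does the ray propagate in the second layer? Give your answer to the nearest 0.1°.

47.7°

Angle from the normal: 90° − 68.1° = 21.9°.
Snell's law: sin θ₂ = (V₂/V₁)·sin θ₁ = (1723/955)·sin 21.9° = 0.6729.
θ₂ = sin⁻¹(0.6729) = 42.29° (from vertical).
From the interface: 90° − 42.29° = 47.71°.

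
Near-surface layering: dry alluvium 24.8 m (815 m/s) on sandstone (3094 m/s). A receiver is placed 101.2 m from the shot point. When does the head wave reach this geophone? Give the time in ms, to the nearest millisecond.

θ_c = arcsin(V₁/V₂) = arcsin(815/3094) = 15.27°, cos θ_c = 0.9647.
Intercept time tᵢ = 2h cos θ_c / V₁ = 2·24.8·0.9647/815 = 0.05871 s.
t = x/V₂ + tᵢ = 101.2/3094 + 0.05871 = 0.09142 s.

91 ms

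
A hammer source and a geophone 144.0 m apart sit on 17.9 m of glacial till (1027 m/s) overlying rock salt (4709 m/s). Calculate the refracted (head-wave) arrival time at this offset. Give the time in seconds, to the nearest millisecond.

0.065 s

θ_c = arcsin(V₁/V₂) = arcsin(1027/4709) = 12.60°, cos θ_c = 0.9759.
Intercept time tᵢ = 2h cos θ_c / V₁ = 2·17.9·0.9759/1027 = 0.03402 s.
t = x/V₂ + tᵢ = 144.0/4709 + 0.03402 = 0.06460 s.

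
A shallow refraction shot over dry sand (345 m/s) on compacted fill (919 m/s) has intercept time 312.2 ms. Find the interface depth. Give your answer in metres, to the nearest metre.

58 m

θ_c = arcsin(345/919) = 22.05°; cos θ_c = 0.9269.
tᵢ = 2h cos θ_c/V₁ ⇒ h = tᵢ·V₁/(2 cos θ_c) = 0.3122·345/(2·0.9269) = 58.10 m.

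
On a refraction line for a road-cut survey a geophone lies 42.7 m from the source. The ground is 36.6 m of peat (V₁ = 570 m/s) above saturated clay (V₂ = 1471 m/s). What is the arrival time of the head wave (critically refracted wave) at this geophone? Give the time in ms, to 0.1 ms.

147.4 ms

t = x/V₂ + 2h·√(V₂²−V₁²)/(V₁V₂).
√(V₂²−V₁²) = √(1471²−570²) = 1356.1 m/s; delay term = 2·36.6·1356.1/(570·1471) = 0.11839 s.
t = 42.7/1471 + 0.11839 = 0.14742 s.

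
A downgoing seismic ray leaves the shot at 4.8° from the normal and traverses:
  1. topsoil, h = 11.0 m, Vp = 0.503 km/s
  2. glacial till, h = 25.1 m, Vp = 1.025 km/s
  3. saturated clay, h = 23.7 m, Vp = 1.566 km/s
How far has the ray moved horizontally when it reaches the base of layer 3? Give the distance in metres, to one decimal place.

11.7 m

Apply Snell's law at each interface; in layer i the horizontal offset is hᵢ·tan θᵢ.
Layer 1: θ = 4.80°; offset = 11.0·tan 4.80° = 0.924 m.
Layer 2: sin θ = 1.025·sin 4.8°/0.503 = 0.1705, θ = 9.82°; offset = 25.1·tan 9.82° = 4.344 m.
Layer 3: sin θ = 1.566·sin 4.8°/0.503 = 0.2605, θ = 15.10°; offset = 23.7·tan 15.10° = 6.395 m.
Σ offsets = 11.662 m.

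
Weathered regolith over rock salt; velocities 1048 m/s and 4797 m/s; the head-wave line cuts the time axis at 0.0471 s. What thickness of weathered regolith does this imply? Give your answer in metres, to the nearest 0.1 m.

θ_c = arcsin(1048/4797) = 12.62°; cos θ_c = 0.9758.
tᵢ = 2h cos θ_c/V₁ ⇒ h = tᵢ·V₁/(2 cos θ_c) = 0.0471·1048/(2·0.9758) = 25.29 m.

25.3 m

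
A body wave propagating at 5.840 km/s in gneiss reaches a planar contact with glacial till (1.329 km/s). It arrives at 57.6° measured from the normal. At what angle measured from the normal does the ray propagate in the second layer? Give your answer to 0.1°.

Snell's law: sin θ₂ = (V₂/V₁)·sin θ₁ = (1.329/5.840)·sin 57.6° = 0.1921.
θ₂ = sin⁻¹(0.1921) = 11.08° (from vertical).

11.1°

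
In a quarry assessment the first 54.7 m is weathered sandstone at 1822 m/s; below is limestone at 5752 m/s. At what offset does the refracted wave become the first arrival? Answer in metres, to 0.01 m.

θ_c = arcsin(1822/5752) = 18.47°, so cos θ_c = 0.9485 and tᵢ = 2h cos θ_c/V₁ = 0.0570 s.
At crossover x/V₁ = x/V₂ + tᵢ ⇒ x = tᵢ/(1/V₁ − 1/V₂) = 0.05695/(5.4885e-04 − 1.7385e-04) = 151.87 m.

151.87 m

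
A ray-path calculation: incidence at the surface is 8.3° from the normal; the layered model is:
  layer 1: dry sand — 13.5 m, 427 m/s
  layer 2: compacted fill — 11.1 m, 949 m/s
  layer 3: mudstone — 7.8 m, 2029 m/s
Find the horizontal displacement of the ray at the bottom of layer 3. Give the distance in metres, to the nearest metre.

13 m

p = sin θ₁/V₁ = sin 8.3°/427 = 3.3807e-04 s/m is conserved through the stack.
Layer 1: θ = 8.30°; offset = 13.5·tan 8.30° = 1.969 m.
Layer 2: sin θ = p·949 = 0.3208 → θ = 18.71°; offset = 11.1·tan 18.71° = 3.760 m.
Layer 3: sin θ = p·2029 = 0.6859 → θ = 43.31°; offset = 7.8·tan 43.31° = 7.353 m.
Total horizontal offset = 13.082 m.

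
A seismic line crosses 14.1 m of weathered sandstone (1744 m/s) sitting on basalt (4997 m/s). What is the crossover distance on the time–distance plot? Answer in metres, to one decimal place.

40.6 m

x_cross = 2h·√((V₂+V₁)/(V₂−V₁)).
(V₂+V₁)/(V₂−V₁) = (4997+1744)/(4997−1744) = 2.0722; √ = 1.4395.
x_cross = 2·14.1·1.4395 = 40.59 m.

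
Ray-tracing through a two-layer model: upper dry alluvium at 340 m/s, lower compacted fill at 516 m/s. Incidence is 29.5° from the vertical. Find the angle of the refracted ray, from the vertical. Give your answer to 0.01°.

sin θ₁/V₁ = sin θ₂/V₂ ⇒ sin θ₂ = 516·sin 29.5°/340 = 516·0.4924/340 = 0.7473.
θ₂ = arcsin 0.7473 = 48.36° from the normal.

48.36°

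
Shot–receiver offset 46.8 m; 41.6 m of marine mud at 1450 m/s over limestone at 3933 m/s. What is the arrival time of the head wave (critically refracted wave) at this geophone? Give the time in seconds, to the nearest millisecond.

0.065 s

t = x/V₂ + 2h·√(V₂²−V₁²)/(V₁V₂).
√(V₂²−V₁²) = √(3933²−1450²) = 3656.0 m/s; delay term = 2·41.6·3656.0/(1450·3933) = 0.05334 s.
t = 46.8/3933 + 0.05334 = 0.06524 s.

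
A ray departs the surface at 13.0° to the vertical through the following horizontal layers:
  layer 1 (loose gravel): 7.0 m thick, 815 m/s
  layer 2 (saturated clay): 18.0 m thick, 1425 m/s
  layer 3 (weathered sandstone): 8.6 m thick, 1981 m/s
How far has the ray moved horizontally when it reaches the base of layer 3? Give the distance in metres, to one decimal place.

Apply Snell's law at each interface; in layer i the horizontal offset is hᵢ·tan θᵢ.
Layer 1: θ = 13.00°; offset = 7.0·tan 13.00° = 1.616 m.
Layer 2: sin θ = 1425·sin 13.0°/815 = 0.3933, θ = 23.16°; offset = 18.0·tan 23.16° = 7.700 m.
Layer 3: sin θ = 1981·sin 13.0°/815 = 0.5468, θ = 33.15°; offset = 8.6·tan 33.15° = 5.616 m.
Σ offsets = 14.933 m.

14.9 m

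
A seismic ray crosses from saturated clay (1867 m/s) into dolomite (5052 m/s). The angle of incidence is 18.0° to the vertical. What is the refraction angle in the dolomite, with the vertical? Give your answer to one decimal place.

56.7°

Snell's law: sin θ₂ = (V₂/V₁)·sin θ₁ = (5052/1867)·sin 18.0° = 0.8362.
θ₂ = sin⁻¹(0.8362) = 56.74° (from vertical).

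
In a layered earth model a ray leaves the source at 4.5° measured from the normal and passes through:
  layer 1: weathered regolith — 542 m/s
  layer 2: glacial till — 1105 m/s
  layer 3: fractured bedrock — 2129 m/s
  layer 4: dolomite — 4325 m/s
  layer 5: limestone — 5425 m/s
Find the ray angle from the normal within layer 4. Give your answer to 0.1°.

Snell's law across each interface conserves sin θ / V, so sin θ_4 = V_4·sin θ₁/V₁.
sin θ_4 = 4325 × sin 4.5° / 542 = 0.6261.
θ_4 = arcsin 0.6261 = 38.76°.

38.8°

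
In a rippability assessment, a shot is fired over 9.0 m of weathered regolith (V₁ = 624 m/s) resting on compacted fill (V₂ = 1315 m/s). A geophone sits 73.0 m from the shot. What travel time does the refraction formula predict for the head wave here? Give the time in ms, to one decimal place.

t = x/V₂ + 2h·√(V₂²−V₁²)/(V₁V₂).
√(V₂²−V₁²) = √(1315²−624²) = 1157.5 m/s; delay term = 2·9.0·1157.5/(624·1315) = 0.02539 s.
t = 73.0/1315 + 0.02539 = 0.08090 s.

80.9 ms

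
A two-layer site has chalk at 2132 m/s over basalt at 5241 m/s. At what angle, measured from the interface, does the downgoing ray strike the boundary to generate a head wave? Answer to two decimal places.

66.00°

Critical incidence: sin θ_c = V₁/V₂ = 2132/5241 = 0.4068.
θ_c = arcsin 0.4068 = 24.00°.
Measured from the interface: 90° − 24.00° = 66.00°.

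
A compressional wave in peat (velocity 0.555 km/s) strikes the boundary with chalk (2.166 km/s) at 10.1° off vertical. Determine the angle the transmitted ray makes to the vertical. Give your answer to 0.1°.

Snell's law: sin θ₂ = (V₂/V₁)·sin θ₁ = (2.166/0.555)·sin 10.1° = 0.6844.
θ₂ = sin⁻¹(0.6844) = 43.19° (from vertical).

43.2°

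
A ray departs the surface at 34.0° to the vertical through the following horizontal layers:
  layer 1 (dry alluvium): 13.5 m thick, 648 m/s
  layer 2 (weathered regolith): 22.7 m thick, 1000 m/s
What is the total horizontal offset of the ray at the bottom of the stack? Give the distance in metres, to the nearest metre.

p = sin θ₁/V₁ = sin 34.0°/648 = 8.6295e-04 s/m is conserved through the stack.
Layer 1: θ = 34.00°; offset = 13.5·tan 34.00° = 9.106 m.
Layer 2: sin θ = p·1000 = 0.8630 → θ = 59.65°; offset = 22.7·tan 59.65° = 38.768 m.
Summing the layer offsets gives 47.874 m.

48 m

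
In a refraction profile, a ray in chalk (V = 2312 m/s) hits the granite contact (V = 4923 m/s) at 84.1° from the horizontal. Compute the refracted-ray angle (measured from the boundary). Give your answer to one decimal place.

77.4°

Angle from the normal: 90° − 84.1° = 5.9°.
Snell's law: sin θ₂ = (V₂/V₁)·sin θ₁ = (4923/2312)·sin 5.9° = 0.2189.
θ₂ = arcsin 0.2189 = 12.64° from the normal.
From the interface: 90° − 12.64° = 77.36°.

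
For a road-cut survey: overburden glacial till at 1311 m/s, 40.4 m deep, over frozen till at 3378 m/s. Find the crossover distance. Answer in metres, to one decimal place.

121.7 m

x_cross = 2h·√((V₂+V₁)/(V₂−V₁)).
(V₂+V₁)/(V₂−V₁) = (3378+1311)/(3378−1311) = 2.2685; √ = 1.5062.
x_cross = 2·40.4·1.5062 = 121.70 m.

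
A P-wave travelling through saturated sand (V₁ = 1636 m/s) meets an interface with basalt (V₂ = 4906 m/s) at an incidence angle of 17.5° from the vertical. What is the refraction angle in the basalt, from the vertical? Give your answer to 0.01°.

sin θ₁/V₁ = sin θ₂/V₂ ⇒ sin θ₂ = 4906·sin 17.5°/1636 = 4906·0.3007/1636 = 0.9017.
θ₂ = arcsin 0.9017 = 64.39° from the normal.

64.39°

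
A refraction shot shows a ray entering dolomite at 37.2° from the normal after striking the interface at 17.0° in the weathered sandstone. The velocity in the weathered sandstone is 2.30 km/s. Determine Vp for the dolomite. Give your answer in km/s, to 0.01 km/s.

4.76 km/s

sin 17.0° = 0.2924; sin 37.2° = 0.6046.
V₂ = V₁·(sin θ₂/sin θ₁) = 2.30·(0.6046/0.2924) = 4.76 km/s.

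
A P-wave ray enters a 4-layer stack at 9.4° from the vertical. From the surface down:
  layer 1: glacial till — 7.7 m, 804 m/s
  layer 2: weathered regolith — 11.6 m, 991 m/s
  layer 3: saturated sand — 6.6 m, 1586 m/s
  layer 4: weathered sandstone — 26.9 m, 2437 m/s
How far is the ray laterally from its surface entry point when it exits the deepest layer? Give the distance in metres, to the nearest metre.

21 m

Apply Snell's law at each interface; in layer i the horizontal offset is hᵢ·tan θᵢ.
Layer 1: θ = 9.40°; offset = 7.7·tan 9.40° = 1.275 m.
Layer 2: sin θ = 991·sin 9.4°/804 = 0.2013, θ = 11.61°; offset = 11.6·tan 11.61° = 2.384 m.
Layer 3: sin θ = 1586·sin 9.4°/804 = 0.3222, θ = 18.79°; offset = 6.6·tan 18.79° = 2.246 m.
Layer 4: sin θ = 2437·sin 9.4°/804 = 0.4951, θ = 29.67°; offset = 26.9·tan 29.67° = 15.327 m.
Σ offsets = 21.232 m.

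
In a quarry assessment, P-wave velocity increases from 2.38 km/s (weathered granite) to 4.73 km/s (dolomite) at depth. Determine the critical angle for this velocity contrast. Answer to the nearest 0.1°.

30.2°

At critical incidence the refracted ray runs along the interface (θ₂ = 90°), so sin θ_c = V₁/V₂.
θ_c = arcsin(2.38/4.73) = arcsin 0.5032 = 30.21°.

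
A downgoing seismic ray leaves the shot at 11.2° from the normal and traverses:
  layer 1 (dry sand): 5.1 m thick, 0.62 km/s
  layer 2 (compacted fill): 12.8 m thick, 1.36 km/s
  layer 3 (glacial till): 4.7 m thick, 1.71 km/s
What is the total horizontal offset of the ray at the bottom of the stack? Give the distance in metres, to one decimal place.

10.0 m

p = sin θ₁/V₁ = sin 11.2°/0.62 = 3.1328e-01 s/km is conserved through the stack.
Layer 1: θ = 11.20°; offset = 5.1·tan 11.20° = 1.010 m.
Layer 2: sin θ = p·1.36 = 0.4261 → θ = 25.22°; offset = 12.8·tan 25.22° = 6.028 m.
Layer 3: sin θ = p·1.71 = 0.5357 → θ = 32.39°; offset = 4.7·tan 32.39° = 2.982 m.
Σ offsets = 10.020 m.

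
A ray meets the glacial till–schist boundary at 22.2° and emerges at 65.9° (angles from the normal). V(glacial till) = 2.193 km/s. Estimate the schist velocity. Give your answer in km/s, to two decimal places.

sin 22.2° = 0.3778; sin 65.9° = 0.9128.
V₂ = V₁·(sin θ₂/sin θ₁) = 2.193·(0.9128/0.3778) = 5.30 km/s.

5.30 km/s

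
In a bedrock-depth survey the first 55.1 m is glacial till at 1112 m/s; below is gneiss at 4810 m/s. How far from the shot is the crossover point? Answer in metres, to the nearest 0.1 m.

139.5 m

x_cross = 2h·√((V₂+V₁)/(V₂−V₁)).
(V₂+V₁)/(V₂−V₁) = (4810+1112)/(4810−1112) = 1.6014; √ = 1.2655.
x_cross = 2·55.1·1.2655 = 139.45 m.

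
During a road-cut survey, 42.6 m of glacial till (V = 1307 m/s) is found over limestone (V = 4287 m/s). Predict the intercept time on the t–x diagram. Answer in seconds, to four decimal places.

0.0621 s

θ_c = arcsin(V₁/V₂) = arcsin(1307/4287) = 17.75°; cos θ_c = 0.9524.
tᵢ = 2h·cos θ_c / V₁ = 2·42.6·0.9524 / 1307 = 0.06208 s.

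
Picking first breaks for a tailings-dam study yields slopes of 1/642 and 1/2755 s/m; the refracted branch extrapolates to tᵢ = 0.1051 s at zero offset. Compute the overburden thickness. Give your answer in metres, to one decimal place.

34.7 m

θ_c = arcsin(642/2755) = 13.48°; cos θ_c = 0.9725.
tᵢ = 2h cos θ_c/V₁ ⇒ h = tᵢ·V₁/(2 cos θ_c) = 0.1051·642/(2·0.9725) = 34.69 m.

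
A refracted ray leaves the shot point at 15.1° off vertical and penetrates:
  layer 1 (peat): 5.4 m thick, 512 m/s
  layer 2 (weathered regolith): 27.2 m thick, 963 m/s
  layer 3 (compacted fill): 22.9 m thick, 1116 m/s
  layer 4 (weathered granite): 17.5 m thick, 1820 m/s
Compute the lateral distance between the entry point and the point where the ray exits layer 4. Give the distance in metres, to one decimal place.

75.5 m

Ray parameter p = sin 15.1° / 512 m/s = 5.0880e-04 s/m.
Layer 1: θ = 15.10°; offset = 5.4·tan 15.10° = 1.457 m.
Layer 2: sin θ = p·963 = 0.4900 → θ = 29.34°; offset = 27.2·tan 29.34° = 15.288 m.
Layer 3: sin θ = p·1116 = 0.5678 → θ = 34.60°; offset = 22.9·tan 34.60° = 15.797 m.
Layer 4: sin θ = p·1820 = 0.9260 → θ = 67.82°; offset = 17.5·tan 67.82° = 42.928 m.
Σ offsets = 75.470 m.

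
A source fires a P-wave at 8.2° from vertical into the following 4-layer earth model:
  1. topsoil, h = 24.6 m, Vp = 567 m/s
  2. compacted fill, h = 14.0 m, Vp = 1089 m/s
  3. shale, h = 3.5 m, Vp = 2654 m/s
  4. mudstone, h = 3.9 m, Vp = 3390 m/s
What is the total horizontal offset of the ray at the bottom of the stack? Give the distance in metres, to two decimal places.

Ray parameter p = sin 8.2° / 567 m/s = 2.5155e-04 s/m.
Layer 1: θ = 8.20°; offset = 24.6·tan 8.20° = 3.5449 m.
Layer 2: sin θ = p·1089 = 0.2739 → θ = 15.90°; offset = 14.0·tan 15.90° = 3.9877 m.
Layer 3: sin θ = p·2654 = 0.6676 → θ = 41.88°; offset = 3.5·tan 41.88° = 3.1385 m.
Layer 4: sin θ = p·3390 = 0.8528 → θ = 58.51°; offset = 3.9·tan 58.51° = 6.3674 m.
Total horizontal offset = 17.0385 m.

17.04 m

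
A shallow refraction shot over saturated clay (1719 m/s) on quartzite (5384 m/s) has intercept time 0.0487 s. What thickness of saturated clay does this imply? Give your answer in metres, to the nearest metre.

h = tᵢ·V₁·V₂ / (2·√(V₂²−V₁²)).
√(V₂²−V₁²) = √(5384² − 1719²) = 5102.2 m/s.
h = 0.0487 s × 1719 × 5384 / (2 × 5102.2) = 44.17 m.

44 m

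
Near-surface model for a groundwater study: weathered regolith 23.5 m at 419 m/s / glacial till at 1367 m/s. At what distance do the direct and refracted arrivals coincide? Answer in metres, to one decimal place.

θ_c = arcsin(419/1367) = 17.85°, so cos θ_c = 0.9519 and tᵢ = 2h cos θ_c/V₁ = 0.1068 s.
At crossover x/V₁ = x/V₂ + tᵢ ⇒ x = tᵢ/(1/V₁ − 1/V₂) = 0.10677/(2.3866e-03 − 7.3153e-04) = 64.51 m.

64.5 m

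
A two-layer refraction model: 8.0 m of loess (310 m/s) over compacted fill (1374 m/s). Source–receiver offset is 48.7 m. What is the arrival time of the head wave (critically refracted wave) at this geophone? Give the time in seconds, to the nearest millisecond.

0.086 s

θ_c = arcsin(V₁/V₂) = arcsin(310/1374) = 13.04°, cos θ_c = 0.9742.
Intercept time tᵢ = 2h cos θ_c / V₁ = 2·8.0·0.9742/310 = 0.05028 s.
t = x/V₂ + tᵢ = 48.7/1374 + 0.05028 = 0.08573 s.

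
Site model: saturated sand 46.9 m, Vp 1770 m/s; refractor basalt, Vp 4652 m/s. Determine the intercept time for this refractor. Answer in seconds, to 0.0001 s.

tᵢ = 2h·√(V₂²−V₁²)/(V₁V₂).
√(V₂²−V₁²) = √(4652²−1770²) = 4302.1 m/s.
tᵢ = 2·46.9·4302.1/(1770·4652) = 0.04901 s.

0.0490 s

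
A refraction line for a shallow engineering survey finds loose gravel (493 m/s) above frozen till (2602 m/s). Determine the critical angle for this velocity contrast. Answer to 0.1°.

10.9°

At critical incidence the refracted ray runs along the interface (θ₂ = 90°), so sin θ_c = V₁/V₂.
θ_c = arcsin(493/2602) = arcsin 0.1895 = 10.92°.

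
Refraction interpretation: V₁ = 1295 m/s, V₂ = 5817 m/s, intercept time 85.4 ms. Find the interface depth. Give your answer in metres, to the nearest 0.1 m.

56.7 m

h = tᵢ·V₁·V₂ / (2·√(V₂²−V₁²)).
√(V₂²−V₁²) = √(5817² − 1295²) = 5671.0 m/s.
h = 0.0854 s × 1295 × 5817 / (2 × 5671.0) = 56.72 m.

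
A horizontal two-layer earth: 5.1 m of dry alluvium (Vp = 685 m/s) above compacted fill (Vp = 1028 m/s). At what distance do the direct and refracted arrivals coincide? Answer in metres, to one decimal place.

x_cross = 2h·√((V₂+V₁)/(V₂−V₁)).
(V₂+V₁)/(V₂−V₁) = (1028+685)/(1028−685) = 4.9942; √ = 2.2348.
x_cross = 2·5.1·2.2348 = 22.79 m.

22.8 m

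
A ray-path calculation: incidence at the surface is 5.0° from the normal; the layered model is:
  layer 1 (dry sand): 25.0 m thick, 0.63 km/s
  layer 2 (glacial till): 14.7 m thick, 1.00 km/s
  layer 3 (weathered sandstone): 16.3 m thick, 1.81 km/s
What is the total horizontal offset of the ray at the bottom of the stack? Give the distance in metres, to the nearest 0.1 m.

Ray parameter p = sin 5.0° / 0.63 km/s = 1.3834e-01 s/km.
Layer 1: θ = 5.00°; offset = 25.0·tan 5.00° = 2.187 m.
Layer 2: sin θ = p·1.00 = 0.1383 → θ = 7.95°; offset = 14.7·tan 7.95° = 2.053 m.
Layer 3: sin θ = p·1.81 = 0.2504 → θ = 14.50°; offset = 16.3·tan 14.50° = 4.216 m.
Σ offsets = 8.456 m.

8.5 m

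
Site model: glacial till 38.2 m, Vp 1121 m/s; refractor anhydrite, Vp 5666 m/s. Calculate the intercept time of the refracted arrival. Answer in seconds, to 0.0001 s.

θ_c = arcsin(V₁/V₂) = arcsin(1121/5666) = 11.41°; cos θ_c = 0.9802.
tᵢ = 2h·cos θ_c / V₁ = 2·38.2·0.9802 / 1121 = 0.06681 s.

0.0668 s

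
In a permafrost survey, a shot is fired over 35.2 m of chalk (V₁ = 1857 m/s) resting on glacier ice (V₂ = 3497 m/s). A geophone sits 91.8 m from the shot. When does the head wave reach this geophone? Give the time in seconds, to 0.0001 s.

θ_c = arcsin(V₁/V₂) = arcsin(1857/3497) = 32.07°, cos θ_c = 0.8474.
Intercept time tᵢ = 2h cos θ_c / V₁ = 2·35.2·0.8474/1857 = 0.03212 s.
t = x/V₂ + tᵢ = 91.8/3497 + 0.03212 = 0.05837 s.

0.0584 s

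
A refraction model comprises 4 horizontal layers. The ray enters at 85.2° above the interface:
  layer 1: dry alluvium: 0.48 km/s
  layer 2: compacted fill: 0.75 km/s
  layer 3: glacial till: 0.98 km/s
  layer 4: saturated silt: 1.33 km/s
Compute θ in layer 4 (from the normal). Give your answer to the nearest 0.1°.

From the normal: θ₁ = 90° − 85.2° = 4.8°.
Snell's law across each interface conserves sin θ / V, so sin θ_4 = V_4·sin θ₁/V₁.
sin θ_4 = 1.33 × sin 4.8° / 0.48 = 0.2319.
θ_4 = 13.41° from the vertical.

13.4°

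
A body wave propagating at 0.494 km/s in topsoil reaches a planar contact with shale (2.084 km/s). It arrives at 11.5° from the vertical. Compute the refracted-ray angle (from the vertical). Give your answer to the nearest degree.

sin θ₁/V₁ = sin θ₂/V₂ ⇒ sin θ₂ = 2.084·sin 11.5°/0.494 = 2.084·0.1994/0.494 = 0.8411.
θ₂ = arcsin 0.8411 = 57.25° from the normal.

57°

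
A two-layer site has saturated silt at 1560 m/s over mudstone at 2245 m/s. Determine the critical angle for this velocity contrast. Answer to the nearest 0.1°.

At critical incidence the refracted ray runs along the interface (θ₂ = 90°), so sin θ_c = V₁/V₂.
θ_c = arcsin(1560/2245) = arcsin 0.6949 = 44.02°.

44.0°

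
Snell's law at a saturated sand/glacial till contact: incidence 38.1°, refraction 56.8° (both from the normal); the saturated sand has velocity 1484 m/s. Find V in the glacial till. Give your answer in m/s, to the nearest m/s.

2012 m/s

Snell's law: sin 38.1°/V₁ = sin 56.8°/V₂.
V₂ = V₁·sin 56.8°/sin 38.1° = 1484 × 1.3561 = 2012.46 m/s.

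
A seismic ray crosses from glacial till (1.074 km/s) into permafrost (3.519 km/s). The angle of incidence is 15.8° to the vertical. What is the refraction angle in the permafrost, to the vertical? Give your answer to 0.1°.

sin θ₁/V₁ = sin θ₂/V₂ ⇒ sin θ₂ = 3.519·sin 15.8°/1.074 = 3.519·0.2723/1.074 = 0.8921.
θ₂ = arcsin 0.8921 = 63.14° from the normal.

63.1°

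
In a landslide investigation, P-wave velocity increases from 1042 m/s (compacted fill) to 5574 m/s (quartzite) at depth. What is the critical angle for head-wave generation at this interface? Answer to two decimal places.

10.77°

At critical incidence the refracted ray runs along the interface (θ₂ = 90°), so sin θ_c = V₁/V₂.
θ_c = arcsin(1042/5574) = arcsin 0.1869 = 10.77°.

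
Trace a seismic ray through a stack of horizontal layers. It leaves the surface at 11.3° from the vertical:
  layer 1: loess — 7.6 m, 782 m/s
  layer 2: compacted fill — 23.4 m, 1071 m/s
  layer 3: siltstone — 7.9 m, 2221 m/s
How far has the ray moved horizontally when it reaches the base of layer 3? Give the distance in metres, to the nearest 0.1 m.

Ray parameter p = sin 11.3° / 782 m/s = 2.5057e-04 s/m.
Layer 1: θ = 11.30°; offset = 7.6·tan 11.30° = 1.519 m.
Layer 2: sin θ = p·1071 = 0.2684 → θ = 15.57°; offset = 23.4·tan 15.57° = 6.519 m.
Layer 3: sin θ = p·2221 = 0.5565 → θ = 33.82°; offset = 7.9·tan 33.82° = 5.292 m.
Total horizontal offset = 13.329 m.

13.3 m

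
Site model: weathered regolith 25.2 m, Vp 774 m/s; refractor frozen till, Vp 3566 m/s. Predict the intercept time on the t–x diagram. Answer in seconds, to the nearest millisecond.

tᵢ = 2h·√(V₂²−V₁²)/(V₁V₂).
√(V₂²−V₁²) = √(3566²−774²) = 3481.0 m/s.
tᵢ = 2·25.2·3481.0/(774·3566) = 0.06356 s.

0.064 s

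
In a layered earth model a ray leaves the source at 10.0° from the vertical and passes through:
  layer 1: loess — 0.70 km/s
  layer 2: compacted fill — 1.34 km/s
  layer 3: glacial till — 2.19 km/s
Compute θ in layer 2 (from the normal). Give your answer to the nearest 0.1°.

Ray parameter p = sin 10.0° / 0.70 = 2.4807e-01 s/km.
sin θ_2 = p·V_2 = 2.4807e-01 × 1.34 = 0.3324.
θ_2 = 19.42° from the vertical.

19.4°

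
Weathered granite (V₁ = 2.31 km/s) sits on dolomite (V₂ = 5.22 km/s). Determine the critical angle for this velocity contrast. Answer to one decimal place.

26.3°

At critical incidence the refracted ray runs along the interface (θ₂ = 90°), so sin θ_c = V₁/V₂.
θ_c = arcsin(2.31/5.22) = arcsin 0.4425 = 26.27°.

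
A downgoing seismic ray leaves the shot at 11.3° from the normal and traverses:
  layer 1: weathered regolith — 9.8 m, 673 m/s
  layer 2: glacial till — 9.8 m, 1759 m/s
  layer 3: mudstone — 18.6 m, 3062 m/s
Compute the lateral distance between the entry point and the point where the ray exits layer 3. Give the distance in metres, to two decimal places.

44.41 m

p = sin θ₁/V₁ = sin 11.3°/673 = 2.9115e-04 s/m is conserved through the stack.
Layer 1: θ = 11.30°; offset = 9.8·tan 11.30° = 1.9582 m.
Layer 2: sin θ = p·1759 = 0.5121 → θ = 30.81°; offset = 9.8·tan 30.81° = 5.8435 m.
Layer 3: sin θ = p·3062 = 0.8915 → θ = 63.06°; offset = 18.6·tan 63.06° = 36.6052 m.
Σ offsets = 44.4069 m.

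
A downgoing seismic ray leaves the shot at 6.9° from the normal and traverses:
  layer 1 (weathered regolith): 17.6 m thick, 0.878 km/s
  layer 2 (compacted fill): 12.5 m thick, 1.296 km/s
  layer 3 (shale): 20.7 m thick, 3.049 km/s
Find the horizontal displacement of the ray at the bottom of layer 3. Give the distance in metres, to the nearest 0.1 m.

13.9 m

p = sin θ₁/V₁ = sin 6.9°/0.878 = 1.3683e-01 s/km is conserved through the stack.
Layer 1: θ = 6.90°; offset = 17.6·tan 6.90° = 2.130 m.
Layer 2: sin θ = p·1.296 = 0.1773 → θ = 10.21°; offset = 12.5·tan 10.21° = 2.252 m.
Layer 3: sin θ = p·3.049 = 0.4172 → θ = 24.66°; offset = 20.7·tan 24.66° = 9.502 m.
Σ offsets = 13.885 m.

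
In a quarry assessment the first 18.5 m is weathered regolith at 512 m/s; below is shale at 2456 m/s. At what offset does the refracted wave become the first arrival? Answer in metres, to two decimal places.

x_cross = 2h·√((V₂+V₁)/(V₂−V₁)).
(V₂+V₁)/(V₂−V₁) = (2456+512)/(2456−512) = 1.5267; √ = 1.2356.
x_cross = 2·18.5·1.2356 = 45.72 m.

45.72 m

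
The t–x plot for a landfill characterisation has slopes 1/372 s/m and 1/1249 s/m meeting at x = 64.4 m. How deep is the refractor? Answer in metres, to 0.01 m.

23.68 m

x_cross = 2h·√((V₂+V₁)/(V₂−V₁)) → h = x_cross / (2·√((V₂+V₁)/(V₂−V₁))).
√((V₂+V₁)/(V₂−V₁)) = √((1249+372)/(1249−372)) = 1.3595.
h = 64.4 / (2·1.3595) = 23.68 m.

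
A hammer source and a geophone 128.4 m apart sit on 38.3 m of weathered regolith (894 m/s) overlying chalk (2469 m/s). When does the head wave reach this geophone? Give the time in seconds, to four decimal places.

θ_c = arcsin(V₁/V₂) = arcsin(894/2469) = 21.23°, cos θ_c = 0.9321.
Intercept time tᵢ = 2h cos θ_c / V₁ = 2·38.3·0.9321/894 = 0.07987 s.
t = x/V₂ + tᵢ = 128.4/2469 + 0.07987 = 0.13187 s.

0.1319 s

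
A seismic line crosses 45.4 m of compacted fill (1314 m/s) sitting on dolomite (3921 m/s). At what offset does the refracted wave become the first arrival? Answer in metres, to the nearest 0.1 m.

θ_c = arcsin(1314/3921) = 19.58°, so cos θ_c = 0.9422 and tᵢ = 2h cos θ_c/V₁ = 0.0651 s.
At crossover x/V₁ = x/V₂ + tᵢ ⇒ x = tᵢ/(1/V₁ − 1/V₂) = 0.06511/(7.6104e-04 − 2.5504e-04) = 128.67 m.

128.7 m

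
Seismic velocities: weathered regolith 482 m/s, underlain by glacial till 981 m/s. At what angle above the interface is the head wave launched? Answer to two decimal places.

60.57°

Critical incidence: sin θ_c = V₁/V₂ = 482/981 = 0.4913.
θ_c = arcsin 0.4913 = 29.43°.
Measured from the interface: 90° − 29.43° = 60.57°.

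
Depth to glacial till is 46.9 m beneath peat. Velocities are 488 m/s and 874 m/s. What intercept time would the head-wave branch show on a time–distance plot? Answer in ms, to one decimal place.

tᵢ = 2h·√(V₂²−V₁²)/(V₁V₂).
√(V₂²−V₁²) = √(874²−488²) = 725.1 m/s.
tᵢ = 2·46.9·725.1/(488·874) = 0.15946 s.

159.5 ms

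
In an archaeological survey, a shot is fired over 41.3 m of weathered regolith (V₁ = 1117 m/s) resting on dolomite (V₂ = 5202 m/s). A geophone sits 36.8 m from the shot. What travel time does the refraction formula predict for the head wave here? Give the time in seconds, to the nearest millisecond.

θ_c = arcsin(V₁/V₂) = arcsin(1117/5202) = 12.40°, cos θ_c = 0.9767.
Intercept time tᵢ = 2h cos θ_c / V₁ = 2·41.3·0.9767/1117 = 0.07222 s.
t = x/V₂ + tᵢ = 36.8/5202 + 0.07222 = 0.07930 s.

0.079 s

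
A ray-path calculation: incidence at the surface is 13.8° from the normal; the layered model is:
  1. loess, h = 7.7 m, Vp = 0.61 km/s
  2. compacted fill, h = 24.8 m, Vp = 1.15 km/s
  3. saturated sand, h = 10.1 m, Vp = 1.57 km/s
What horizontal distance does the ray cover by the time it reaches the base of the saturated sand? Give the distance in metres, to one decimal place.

Ray parameter p = sin 13.8° / 0.61 km/s = 3.9104e-01 s/km.
Layer 1: θ = 13.80°; offset = 7.7·tan 13.80° = 1.891 m.
Layer 2: sin θ = p·1.15 = 0.4497 → θ = 26.72°; offset = 24.8·tan 26.72° = 12.486 m.
Layer 3: sin θ = p·1.57 = 0.6139 → θ = 37.87°; offset = 10.1·tan 37.87° = 7.855 m.
Total horizontal offset = 22.233 m.

22.2 m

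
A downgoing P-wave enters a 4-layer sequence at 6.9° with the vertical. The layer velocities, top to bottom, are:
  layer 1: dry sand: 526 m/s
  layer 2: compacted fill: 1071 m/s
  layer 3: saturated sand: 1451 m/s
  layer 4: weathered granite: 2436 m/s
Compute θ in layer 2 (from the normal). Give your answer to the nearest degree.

Ray parameter p = sin 6.9° / 526 = 2.2840e-04 s/m.
sin θ_2 = p·V_2 = 2.2840e-04 × 1071 = 0.2446.
θ_2 = arcsin 0.2446 = 14.16°.

14°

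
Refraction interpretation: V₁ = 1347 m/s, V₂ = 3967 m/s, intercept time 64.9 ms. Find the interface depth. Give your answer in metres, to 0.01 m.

h = tᵢ·V₁·V₂ / (2·√(V₂²−V₁²)).
√(V₂²−V₁²) = √(3967² − 1347²) = 3731.3 m/s.
h = 0.0649 s × 1347 × 3967 / (2 × 3731.3) = 46.47 m.

46.47 m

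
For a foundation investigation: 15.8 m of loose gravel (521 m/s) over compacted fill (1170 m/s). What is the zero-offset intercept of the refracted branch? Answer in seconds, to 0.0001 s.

tᵢ = 2h·√(V₂²−V₁²)/(V₁V₂).
√(V₂²−V₁²) = √(1170²−521²) = 1047.6 m/s.
tᵢ = 2·15.8·1047.6/(521·1170) = 0.05431 s.

0.0543 s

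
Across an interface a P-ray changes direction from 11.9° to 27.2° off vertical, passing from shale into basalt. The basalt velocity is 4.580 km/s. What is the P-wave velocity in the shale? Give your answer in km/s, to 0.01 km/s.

Snell's law: sin 11.9°/V₁ = sin 27.2°/V₂.
V₁ = V₂·sin 11.9°/sin 27.2° = 4.580 × 0.4511 = 2.07 km/s.

2.07 km/s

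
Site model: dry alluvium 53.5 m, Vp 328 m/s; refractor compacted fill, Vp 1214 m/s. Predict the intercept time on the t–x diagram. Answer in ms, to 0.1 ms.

314.1 ms

θ_c = arcsin(V₁/V₂) = arcsin(328/1214) = 15.68°; cos θ_c = 0.9628.
tᵢ = 2h·cos θ_c / V₁ = 2·53.5·0.9628 / 328 = 0.31409 s.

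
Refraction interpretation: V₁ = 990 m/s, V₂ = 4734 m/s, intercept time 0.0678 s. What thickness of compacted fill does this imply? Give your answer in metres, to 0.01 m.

h = tᵢ·V₁·V₂ / (2·√(V₂²−V₁²)).
√(V₂²−V₁²) = √(4734² − 990²) = 4629.3 m/s.
h = 0.0678 s × 990 × 4734 / (2 × 4629.3) = 34.32 m.

34.32 m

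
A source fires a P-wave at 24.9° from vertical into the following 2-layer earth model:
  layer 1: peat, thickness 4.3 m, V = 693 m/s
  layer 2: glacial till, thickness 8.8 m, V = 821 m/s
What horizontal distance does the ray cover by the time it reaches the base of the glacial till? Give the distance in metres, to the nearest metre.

p = sin θ₁/V₁ = sin 24.9°/693 = 6.0756e-04 s/m is conserved through the stack.
Layer 1: θ = 24.90°; offset = 4.3·tan 24.90° = 1.996 m.
Layer 2: sin θ = p·821 = 0.4988 → θ = 29.92°; offset = 8.8·tan 29.92° = 5.064 m.
Total horizontal offset = 7.060 m.

7 m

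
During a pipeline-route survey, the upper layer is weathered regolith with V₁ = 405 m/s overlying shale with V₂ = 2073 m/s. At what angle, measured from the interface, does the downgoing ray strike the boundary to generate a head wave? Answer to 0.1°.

At critical incidence the refracted ray runs along the interface (θ₂ = 90°), so sin θ_c = V₁/V₂.
θ_c = arcsin(405/2073) = arcsin 0.1954 = 11.27°.
Measured from the interface: 90° − 11.27° = 78.73°.

78.7°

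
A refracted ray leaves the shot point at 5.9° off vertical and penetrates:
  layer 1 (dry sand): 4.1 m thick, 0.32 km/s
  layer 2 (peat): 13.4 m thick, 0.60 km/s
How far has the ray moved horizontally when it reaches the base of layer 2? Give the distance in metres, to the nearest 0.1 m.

3.1 m

Apply Snell's law at each interface; in layer i the horizontal offset is hᵢ·tan θᵢ.
Layer 1: θ = 5.90°; offset = 4.1·tan 5.90° = 0.424 m.
Layer 2: sin θ = 0.60·sin 5.9°/0.32 = 0.1927, θ = 11.11°; offset = 13.4·tan 11.11° = 2.632 m.
Summing the layer offsets gives 3.056 m.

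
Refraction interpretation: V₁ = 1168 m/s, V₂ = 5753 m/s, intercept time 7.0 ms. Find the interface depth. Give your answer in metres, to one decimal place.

4.2 m

θ_c = arcsin(1168/5753) = 11.71°; cos θ_c = 0.9792.
tᵢ = 2h cos θ_c/V₁ ⇒ h = tᵢ·V₁/(2 cos θ_c) = 0.007·1168/(2·0.9792) = 4.17 m.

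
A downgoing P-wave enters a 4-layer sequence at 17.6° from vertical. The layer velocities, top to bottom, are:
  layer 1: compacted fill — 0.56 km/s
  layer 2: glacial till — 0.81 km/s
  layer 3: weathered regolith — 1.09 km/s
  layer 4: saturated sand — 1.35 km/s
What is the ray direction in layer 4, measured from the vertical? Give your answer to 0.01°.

46.80°

Ray parameter p = sin 17.6° / 0.56 = 5.3995e-01 s/km.
sin θ_4 = p·V_4 = 5.3995e-01 × 1.35 = 0.7289.
θ_4 = arcsin 0.7289 = 46.80°.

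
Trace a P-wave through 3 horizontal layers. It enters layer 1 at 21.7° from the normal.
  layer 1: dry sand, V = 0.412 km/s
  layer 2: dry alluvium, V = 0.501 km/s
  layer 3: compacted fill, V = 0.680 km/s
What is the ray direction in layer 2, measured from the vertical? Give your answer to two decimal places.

Ray parameter p = sin 21.7° / 0.412 = 8.9744e-01 s/km.
sin θ_2 = p·V_2 = 8.9744e-01 × 0.501 = 0.4496.
θ_2 = 26.72° from the vertical.

26.72°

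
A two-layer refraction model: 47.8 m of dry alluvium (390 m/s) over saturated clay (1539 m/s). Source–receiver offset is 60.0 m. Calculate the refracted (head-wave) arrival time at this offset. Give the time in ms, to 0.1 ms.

276.1 ms

t = x/V₂ + 2h·√(V₂²−V₁²)/(V₁V₂).
√(V₂²−V₁²) = √(1539²−390²) = 1488.8 m/s; delay term = 2·47.8·1488.8/(390·1539) = 0.23713 s.
t = 60.0/1539 + 0.23713 = 0.27611 s.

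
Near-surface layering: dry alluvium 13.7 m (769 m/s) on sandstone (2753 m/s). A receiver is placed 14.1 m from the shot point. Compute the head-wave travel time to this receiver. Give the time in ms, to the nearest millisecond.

θ_c = arcsin(V₁/V₂) = arcsin(769/2753) = 16.22°, cos θ_c = 0.9602.
Intercept time tᵢ = 2h cos θ_c / V₁ = 2·13.7·0.9602/769 = 0.03421 s.
t = x/V₂ + tᵢ = 14.1/2753 + 0.03421 = 0.03933 s.

39 ms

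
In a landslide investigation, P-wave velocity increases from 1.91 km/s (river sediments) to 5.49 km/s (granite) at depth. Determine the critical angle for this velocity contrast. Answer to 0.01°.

20.36°

At critical incidence the refracted ray runs along the interface (θ₂ = 90°), so sin θ_c = V₁/V₂.
θ_c = arcsin(1.91/5.49) = arcsin 0.3479 = 20.36°.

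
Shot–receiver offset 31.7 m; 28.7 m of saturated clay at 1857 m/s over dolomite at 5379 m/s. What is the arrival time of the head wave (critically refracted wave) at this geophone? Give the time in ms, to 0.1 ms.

34.9 ms

t = x/V₂ + 2h·√(V₂²−V₁²)/(V₁V₂).
√(V₂²−V₁²) = √(5379²−1857²) = 5048.3 m/s; delay term = 2·28.7·5048.3/(1857·5379) = 0.02901 s.
t = 31.7/5379 + 0.02901 = 0.03490 s.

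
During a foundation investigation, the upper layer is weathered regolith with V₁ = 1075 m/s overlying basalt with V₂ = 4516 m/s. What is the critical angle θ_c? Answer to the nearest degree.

14°

Critical incidence: sin θ_c = V₁/V₂ = 1075/4516 = 0.2380.
θ_c = arcsin 0.2380 = 13.77°.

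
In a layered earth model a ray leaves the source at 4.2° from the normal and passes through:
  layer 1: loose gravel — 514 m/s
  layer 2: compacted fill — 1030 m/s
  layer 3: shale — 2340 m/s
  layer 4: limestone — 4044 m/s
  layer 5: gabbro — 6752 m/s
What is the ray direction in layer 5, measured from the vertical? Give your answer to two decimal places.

Snell's law across each interface conserves sin θ / V, so sin θ_5 = V_5·sin θ₁/V₁.
sin θ_5 = 6752 × sin 4.2° / 514 = 0.9621.
θ_5 = 74.17° from the vertical.

74.17°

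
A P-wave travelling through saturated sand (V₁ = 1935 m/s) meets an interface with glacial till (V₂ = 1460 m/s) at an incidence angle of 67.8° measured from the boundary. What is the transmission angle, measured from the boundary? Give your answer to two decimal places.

Convert to the normal: θ₁ = 90° − 67.8° = 22.2°.
Snell's law: sin θ₂ = (V₂/V₁)·sin θ₁ = (1460/1935)·sin 22.2° = 0.2851.
θ₂ = arcsin 0.2851 = 16.56° from the normal.
From the interface: 90° − 16.56° = 73.44°.

73.44°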